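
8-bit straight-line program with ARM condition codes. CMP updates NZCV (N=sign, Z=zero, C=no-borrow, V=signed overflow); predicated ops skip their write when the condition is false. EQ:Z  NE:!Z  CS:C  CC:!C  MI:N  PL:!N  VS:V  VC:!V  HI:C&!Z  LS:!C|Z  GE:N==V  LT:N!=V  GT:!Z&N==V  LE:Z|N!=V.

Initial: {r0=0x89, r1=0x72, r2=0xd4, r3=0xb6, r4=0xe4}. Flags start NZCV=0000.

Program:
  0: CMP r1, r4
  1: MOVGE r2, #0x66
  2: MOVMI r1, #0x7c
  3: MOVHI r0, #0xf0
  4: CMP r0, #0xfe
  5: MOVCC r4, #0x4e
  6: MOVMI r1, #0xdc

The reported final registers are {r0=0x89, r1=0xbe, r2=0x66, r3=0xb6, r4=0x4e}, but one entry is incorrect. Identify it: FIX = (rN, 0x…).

[0] flags=1001 → (cmp)
[1] flags=1001 GE?T → r2=0x66
[2] flags=1001 MI?T → r1=0x7c
[3] flags=1001 HI?F → skip
[4] flags=1000 → (cmp)
[5] flags=1000 CC?T → r4=0x4e
[6] flags=1000 MI?T → r1=0xdc

FIX = (r1, 0xdc)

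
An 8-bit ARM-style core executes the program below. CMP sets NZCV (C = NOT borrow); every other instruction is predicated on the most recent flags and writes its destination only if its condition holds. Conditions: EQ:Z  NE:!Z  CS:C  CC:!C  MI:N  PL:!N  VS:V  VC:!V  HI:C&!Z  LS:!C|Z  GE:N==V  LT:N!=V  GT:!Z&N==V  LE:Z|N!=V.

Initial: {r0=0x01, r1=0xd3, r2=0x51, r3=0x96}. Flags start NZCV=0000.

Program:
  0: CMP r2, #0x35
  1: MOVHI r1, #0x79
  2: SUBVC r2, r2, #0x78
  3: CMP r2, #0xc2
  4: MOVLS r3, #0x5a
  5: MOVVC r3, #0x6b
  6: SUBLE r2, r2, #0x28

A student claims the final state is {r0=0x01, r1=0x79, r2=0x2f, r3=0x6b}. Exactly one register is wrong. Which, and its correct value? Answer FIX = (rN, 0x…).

FIX = (r2, 0xd9)

0: ✓ CMP  NZCV=0010
1: ✓ MOVHI  r1←0x79
2: ✓ SUBVC  r2←0xd9
3: ✓ CMP  NZCV=0010
4: · MOVLS
5: ✓ MOVVC  r3←0x6b
6: · SUBLE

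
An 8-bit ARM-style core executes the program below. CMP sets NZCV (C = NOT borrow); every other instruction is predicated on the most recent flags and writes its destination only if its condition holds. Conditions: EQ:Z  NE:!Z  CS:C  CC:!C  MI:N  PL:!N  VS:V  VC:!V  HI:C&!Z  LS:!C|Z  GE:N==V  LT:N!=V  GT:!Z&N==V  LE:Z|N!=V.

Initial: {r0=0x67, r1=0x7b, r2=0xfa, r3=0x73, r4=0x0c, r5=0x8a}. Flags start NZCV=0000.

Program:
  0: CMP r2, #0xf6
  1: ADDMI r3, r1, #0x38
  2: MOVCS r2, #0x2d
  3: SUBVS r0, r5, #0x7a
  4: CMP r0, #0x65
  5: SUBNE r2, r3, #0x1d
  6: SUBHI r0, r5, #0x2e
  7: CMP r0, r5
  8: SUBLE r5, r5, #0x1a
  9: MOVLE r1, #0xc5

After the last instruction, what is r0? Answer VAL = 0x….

VAL = 0x5c

0: ✓ CMP  NZCV=0010
1: · ADDMI
2: ✓ MOVCS  r2←0x2d
3: · SUBVS
4: ✓ CMP  NZCV=0010
5: ✓ SUBNE  r2←0x56
6: ✓ SUBHI  r0←0x5c
7: ✓ CMP  NZCV=1001
8: · SUBLE
9: · MOVLE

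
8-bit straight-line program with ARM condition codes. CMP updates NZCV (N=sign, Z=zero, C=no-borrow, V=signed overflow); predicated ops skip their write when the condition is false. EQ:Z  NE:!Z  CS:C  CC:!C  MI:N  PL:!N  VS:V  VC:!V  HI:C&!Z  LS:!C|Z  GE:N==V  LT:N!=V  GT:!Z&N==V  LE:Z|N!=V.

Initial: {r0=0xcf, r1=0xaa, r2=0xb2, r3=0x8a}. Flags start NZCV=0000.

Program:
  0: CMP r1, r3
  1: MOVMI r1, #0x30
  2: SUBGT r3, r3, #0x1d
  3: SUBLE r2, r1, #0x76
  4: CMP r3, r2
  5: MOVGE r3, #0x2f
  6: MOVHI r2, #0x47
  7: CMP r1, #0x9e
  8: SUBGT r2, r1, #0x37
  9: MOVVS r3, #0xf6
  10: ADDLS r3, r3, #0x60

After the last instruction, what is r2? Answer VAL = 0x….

VAL = 0x73

0: ✓ CMP  NZCV=0010
1: · MOVMI
2: ✓ SUBGT  r3←0x6d
3: · SUBLE
4: ✓ CMP  NZCV=1001
5: ✓ MOVGE  r3←0x2f
6: · MOVHI
7: ✓ CMP  NZCV=0010
8: ✓ SUBGT  r2←0x73
9: · MOVVS
10: · ADDLS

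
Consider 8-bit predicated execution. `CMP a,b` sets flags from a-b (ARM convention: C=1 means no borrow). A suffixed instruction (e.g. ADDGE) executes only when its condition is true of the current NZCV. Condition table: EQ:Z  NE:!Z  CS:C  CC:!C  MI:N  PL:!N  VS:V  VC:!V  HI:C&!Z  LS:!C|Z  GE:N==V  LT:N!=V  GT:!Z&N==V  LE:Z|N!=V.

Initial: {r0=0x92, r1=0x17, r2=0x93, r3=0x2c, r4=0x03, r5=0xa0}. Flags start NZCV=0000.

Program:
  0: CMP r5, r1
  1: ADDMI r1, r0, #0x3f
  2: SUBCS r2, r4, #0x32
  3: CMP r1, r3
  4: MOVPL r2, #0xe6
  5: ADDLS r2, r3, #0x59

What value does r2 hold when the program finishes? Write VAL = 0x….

[0] flags=1010 → (cmp)
[1] flags=1010 MI?T → r1=0xd1
[2] flags=1010 CS?T → r2=0xd1
[3] flags=1010 → (cmp)
[4] flags=1010 PL?F → skip
[5] flags=1010 LS?F → skip

VAL = 0xd1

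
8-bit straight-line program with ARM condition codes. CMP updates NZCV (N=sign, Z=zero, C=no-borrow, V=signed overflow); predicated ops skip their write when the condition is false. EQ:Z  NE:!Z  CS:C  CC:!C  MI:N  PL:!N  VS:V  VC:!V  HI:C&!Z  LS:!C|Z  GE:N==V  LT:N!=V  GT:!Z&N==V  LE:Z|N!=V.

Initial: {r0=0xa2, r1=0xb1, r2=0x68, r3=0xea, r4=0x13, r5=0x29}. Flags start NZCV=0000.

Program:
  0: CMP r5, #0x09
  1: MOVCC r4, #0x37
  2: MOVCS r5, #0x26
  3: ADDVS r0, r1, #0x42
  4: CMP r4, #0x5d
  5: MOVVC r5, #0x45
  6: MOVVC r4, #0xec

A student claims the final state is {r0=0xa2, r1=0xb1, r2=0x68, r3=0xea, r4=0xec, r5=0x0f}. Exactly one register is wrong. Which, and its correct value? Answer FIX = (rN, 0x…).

FIX = (r5, 0x45)

0: ✓ CMP  NZCV=0010
1: · MOVCC
2: ✓ MOVCS  r5←0x26
3: · ADDVS
4: ✓ CMP  NZCV=1000
5: ✓ MOVVC  r5←0x45
6: ✓ MOVVC  r4←0xec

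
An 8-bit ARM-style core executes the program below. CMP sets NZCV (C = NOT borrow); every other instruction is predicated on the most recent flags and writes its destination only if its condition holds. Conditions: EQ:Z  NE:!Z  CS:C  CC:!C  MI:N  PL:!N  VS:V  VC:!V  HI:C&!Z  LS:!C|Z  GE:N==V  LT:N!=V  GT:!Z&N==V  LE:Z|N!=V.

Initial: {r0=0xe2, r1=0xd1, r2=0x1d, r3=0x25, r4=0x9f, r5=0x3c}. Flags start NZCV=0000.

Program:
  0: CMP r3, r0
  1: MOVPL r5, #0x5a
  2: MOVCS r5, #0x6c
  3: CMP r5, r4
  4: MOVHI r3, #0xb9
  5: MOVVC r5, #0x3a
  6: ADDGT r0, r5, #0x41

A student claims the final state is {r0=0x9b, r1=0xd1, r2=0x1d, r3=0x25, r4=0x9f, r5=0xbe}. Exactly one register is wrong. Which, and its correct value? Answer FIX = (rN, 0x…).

FIX = (r5, 0x5a)

0: ✓ CMP  NZCV=0000
1: ✓ MOVPL  r5←0x5a
2: · MOVCS
3: ✓ CMP  NZCV=1001
4: · MOVHI
5: · MOVVC
6: ✓ ADDGT  r0←0x9b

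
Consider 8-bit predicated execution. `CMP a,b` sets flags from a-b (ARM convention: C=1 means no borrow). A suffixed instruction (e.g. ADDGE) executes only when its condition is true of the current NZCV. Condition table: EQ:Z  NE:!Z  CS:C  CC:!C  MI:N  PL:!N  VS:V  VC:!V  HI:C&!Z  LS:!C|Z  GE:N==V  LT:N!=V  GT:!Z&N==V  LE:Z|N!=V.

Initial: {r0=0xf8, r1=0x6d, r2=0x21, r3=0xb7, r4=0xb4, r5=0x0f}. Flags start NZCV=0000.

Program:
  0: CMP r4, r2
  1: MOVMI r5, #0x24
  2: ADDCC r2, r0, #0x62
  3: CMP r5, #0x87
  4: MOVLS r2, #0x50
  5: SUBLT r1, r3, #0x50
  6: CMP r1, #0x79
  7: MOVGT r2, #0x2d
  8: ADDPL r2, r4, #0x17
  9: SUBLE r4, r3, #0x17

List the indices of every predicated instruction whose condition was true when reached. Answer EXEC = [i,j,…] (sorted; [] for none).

EXEC = [1,4,9]

0: ✓ CMP  NZCV=1010
1: ✓ MOVMI  r5←0x24
2: · ADDCC
3: ✓ CMP  NZCV=1001
4: ✓ MOVLS  r2←0x50
5: · SUBLT
6: ✓ CMP  NZCV=1000
7: · MOVGT
8: · ADDPL
9: ✓ SUBLE  r4←0xa0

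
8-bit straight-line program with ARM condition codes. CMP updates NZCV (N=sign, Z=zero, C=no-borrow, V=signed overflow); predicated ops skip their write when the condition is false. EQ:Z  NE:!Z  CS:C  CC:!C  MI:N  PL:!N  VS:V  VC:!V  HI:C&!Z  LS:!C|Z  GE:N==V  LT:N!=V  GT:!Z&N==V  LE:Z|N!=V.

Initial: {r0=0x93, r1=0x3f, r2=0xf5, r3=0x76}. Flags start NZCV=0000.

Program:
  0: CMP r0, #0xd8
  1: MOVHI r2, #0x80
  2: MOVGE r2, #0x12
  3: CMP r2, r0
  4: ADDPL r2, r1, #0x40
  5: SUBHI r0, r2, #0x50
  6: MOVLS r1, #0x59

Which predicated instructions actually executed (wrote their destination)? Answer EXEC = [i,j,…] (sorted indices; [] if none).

EXEC = [4,5]

0: ✓ CMP  NZCV=1000
1: · MOVHI
2: · MOVGE
3: ✓ CMP  NZCV=0010
4: ✓ ADDPL  r2←0x7f
5: ✓ SUBHI  r0←0x2f
6: · MOVLS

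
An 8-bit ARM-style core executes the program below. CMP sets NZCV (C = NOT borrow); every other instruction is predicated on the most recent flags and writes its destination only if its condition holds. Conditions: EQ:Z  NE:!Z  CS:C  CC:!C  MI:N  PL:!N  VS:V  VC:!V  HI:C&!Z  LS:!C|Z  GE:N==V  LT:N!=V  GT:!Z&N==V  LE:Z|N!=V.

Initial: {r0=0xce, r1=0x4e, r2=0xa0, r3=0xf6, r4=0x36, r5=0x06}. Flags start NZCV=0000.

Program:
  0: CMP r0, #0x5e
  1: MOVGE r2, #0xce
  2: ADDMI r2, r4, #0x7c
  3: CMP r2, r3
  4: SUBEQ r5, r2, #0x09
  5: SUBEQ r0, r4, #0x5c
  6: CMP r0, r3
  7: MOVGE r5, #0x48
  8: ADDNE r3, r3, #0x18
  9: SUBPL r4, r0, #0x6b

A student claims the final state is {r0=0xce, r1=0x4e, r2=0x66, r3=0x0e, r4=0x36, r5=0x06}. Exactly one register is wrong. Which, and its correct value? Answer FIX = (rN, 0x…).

FIX = (r2, 0xa0)

[0] flags=0011 → (cmp)
[1] flags=0011 GE?F → skip
[2] flags=0011 MI?F → skip
[3] flags=1000 → (cmp)
[4] flags=1000 EQ?F → skip
[5] flags=1000 EQ?F → skip
[6] flags=1000 → (cmp)
[7] flags=1000 GE?F → skip
[8] flags=1000 NE?T → r3=0x0e
[9] flags=1000 PL?F → skip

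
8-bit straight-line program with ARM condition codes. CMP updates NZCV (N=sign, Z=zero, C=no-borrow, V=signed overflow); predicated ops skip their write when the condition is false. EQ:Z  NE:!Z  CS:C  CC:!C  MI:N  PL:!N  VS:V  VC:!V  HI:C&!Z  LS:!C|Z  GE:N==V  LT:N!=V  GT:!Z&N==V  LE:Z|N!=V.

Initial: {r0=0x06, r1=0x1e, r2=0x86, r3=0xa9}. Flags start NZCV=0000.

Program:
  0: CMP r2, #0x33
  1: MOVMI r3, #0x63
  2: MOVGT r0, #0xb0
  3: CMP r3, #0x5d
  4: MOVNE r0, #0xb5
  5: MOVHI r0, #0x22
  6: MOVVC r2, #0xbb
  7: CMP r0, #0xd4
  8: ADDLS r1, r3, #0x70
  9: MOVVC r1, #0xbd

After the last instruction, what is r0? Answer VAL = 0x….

VAL = 0x22

0: ✓ CMP  NZCV=0011
1: · MOVMI
2: · MOVGT
3: ✓ CMP  NZCV=0011
4: ✓ MOVNE  r0←0xb5
5: ✓ MOVHI  r0←0x22
6: · MOVVC
7: ✓ CMP  NZCV=0000
8: ✓ ADDLS  r1←0x19
9: ✓ MOVVC  r1←0xbd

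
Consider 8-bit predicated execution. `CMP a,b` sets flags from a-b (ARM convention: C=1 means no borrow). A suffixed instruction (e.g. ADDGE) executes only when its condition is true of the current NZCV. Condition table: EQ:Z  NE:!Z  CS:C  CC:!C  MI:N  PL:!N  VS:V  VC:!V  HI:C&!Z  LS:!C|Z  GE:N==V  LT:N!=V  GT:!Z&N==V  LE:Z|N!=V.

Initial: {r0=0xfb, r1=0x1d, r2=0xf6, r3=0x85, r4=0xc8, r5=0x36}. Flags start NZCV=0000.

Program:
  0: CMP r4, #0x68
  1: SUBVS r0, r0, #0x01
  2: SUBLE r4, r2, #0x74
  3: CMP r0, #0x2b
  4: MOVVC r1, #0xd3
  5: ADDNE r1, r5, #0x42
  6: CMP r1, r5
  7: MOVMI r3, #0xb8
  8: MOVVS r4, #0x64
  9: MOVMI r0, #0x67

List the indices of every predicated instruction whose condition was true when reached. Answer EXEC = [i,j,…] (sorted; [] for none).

0: ✓ CMP  NZCV=0011
1: ✓ SUBVS  r0←0xfa
2: ✓ SUBLE  r4←0x82
3: ✓ CMP  NZCV=1010
4: ✓ MOVVC  r1←0xd3
5: ✓ ADDNE  r1←0x78
6: ✓ CMP  NZCV=0010
7: · MOVMI
8: · MOVVS
9: · MOVMI

EXEC = [1,2,4,5]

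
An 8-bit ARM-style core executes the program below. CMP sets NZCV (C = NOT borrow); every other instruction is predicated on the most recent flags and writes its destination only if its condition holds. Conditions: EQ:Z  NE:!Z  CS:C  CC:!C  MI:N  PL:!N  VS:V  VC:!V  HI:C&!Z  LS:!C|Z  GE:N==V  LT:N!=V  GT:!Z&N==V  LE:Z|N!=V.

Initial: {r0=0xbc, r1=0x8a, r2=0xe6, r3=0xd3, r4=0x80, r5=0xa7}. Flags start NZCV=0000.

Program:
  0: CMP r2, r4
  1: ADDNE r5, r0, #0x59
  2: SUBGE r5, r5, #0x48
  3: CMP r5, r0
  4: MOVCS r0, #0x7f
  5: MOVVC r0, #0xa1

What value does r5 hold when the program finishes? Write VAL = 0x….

VAL = 0xcd

[0] flags=0010 → (cmp)
[1] flags=0010 NE?T → r5=0x15
[2] flags=0010 GE?T → r5=0xcd
[3] flags=0010 → (cmp)
[4] flags=0010 CS?T → r0=0x7f
[5] flags=0010 VC?T → r0=0xa1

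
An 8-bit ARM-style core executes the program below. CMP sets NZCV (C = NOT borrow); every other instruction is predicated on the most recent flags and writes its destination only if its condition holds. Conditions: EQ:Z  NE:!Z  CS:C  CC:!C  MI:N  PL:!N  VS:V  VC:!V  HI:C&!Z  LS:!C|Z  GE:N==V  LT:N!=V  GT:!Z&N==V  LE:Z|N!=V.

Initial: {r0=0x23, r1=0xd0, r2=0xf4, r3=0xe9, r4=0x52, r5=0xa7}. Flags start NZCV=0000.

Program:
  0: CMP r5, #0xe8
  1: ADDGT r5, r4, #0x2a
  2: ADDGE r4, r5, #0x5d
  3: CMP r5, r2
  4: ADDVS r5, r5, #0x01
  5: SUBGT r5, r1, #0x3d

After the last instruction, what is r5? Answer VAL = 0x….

VAL = 0xa7

0: ✓ CMP  NZCV=1000
1: · ADDGT
2: · ADDGE
3: ✓ CMP  NZCV=1000
4: · ADDVS
5: · SUBGT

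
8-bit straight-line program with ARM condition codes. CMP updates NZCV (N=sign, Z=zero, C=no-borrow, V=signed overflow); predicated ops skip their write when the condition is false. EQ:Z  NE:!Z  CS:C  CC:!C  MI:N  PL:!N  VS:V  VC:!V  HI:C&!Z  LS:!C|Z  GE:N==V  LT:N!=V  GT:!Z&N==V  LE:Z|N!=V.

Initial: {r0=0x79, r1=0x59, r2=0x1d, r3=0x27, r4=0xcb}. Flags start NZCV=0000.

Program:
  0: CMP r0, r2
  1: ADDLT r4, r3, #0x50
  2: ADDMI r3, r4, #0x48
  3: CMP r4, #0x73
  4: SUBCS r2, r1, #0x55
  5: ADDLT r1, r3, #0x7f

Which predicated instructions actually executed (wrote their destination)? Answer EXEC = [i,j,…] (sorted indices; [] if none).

[0] flags=0010 → (cmp)
[1] flags=0010 LT?F → skip
[2] flags=0010 MI?F → skip
[3] flags=0011 → (cmp)
[4] flags=0011 CS?T → r2=0x04
[5] flags=0011 LT?T → r1=0xa6

EXEC = [4,5]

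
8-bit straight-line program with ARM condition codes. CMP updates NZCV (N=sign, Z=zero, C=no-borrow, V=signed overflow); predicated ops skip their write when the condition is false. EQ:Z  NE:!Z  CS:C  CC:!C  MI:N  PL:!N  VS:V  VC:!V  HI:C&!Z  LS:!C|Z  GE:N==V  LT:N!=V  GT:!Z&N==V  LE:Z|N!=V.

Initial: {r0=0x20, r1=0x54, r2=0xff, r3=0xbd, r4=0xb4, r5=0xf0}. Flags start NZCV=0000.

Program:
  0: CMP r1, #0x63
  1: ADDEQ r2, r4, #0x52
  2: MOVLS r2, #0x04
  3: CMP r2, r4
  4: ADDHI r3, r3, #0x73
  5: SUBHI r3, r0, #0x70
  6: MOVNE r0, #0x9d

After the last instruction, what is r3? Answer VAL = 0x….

VAL = 0xbd

[0] flags=1000 → (cmp)
[1] flags=1000 EQ?F → skip
[2] flags=1000 LS?T → r2=0x04
[3] flags=0000 → (cmp)
[4] flags=0000 HI?F → skip
[5] flags=0000 HI?F → skip
[6] flags=0000 NE?T → r0=0x9d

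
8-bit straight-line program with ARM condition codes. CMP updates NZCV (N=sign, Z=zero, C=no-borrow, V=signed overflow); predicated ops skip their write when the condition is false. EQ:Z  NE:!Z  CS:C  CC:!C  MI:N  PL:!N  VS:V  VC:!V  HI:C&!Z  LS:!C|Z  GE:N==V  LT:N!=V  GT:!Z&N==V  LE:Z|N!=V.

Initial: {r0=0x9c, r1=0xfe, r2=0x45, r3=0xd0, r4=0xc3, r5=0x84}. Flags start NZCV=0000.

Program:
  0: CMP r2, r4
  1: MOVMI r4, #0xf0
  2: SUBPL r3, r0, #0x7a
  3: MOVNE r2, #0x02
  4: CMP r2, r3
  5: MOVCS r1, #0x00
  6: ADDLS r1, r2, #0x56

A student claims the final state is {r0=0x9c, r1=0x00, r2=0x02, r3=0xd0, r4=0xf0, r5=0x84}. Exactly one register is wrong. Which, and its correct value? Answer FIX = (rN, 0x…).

[0] flags=1001 → (cmp)
[1] flags=1001 MI?T → r4=0xf0
[2] flags=1001 PL?F → skip
[3] flags=1001 NE?T → r2=0x02
[4] flags=0000 → (cmp)
[5] flags=0000 CS?F → skip
[6] flags=0000 LS?T → r1=0x58

FIX = (r1, 0x58)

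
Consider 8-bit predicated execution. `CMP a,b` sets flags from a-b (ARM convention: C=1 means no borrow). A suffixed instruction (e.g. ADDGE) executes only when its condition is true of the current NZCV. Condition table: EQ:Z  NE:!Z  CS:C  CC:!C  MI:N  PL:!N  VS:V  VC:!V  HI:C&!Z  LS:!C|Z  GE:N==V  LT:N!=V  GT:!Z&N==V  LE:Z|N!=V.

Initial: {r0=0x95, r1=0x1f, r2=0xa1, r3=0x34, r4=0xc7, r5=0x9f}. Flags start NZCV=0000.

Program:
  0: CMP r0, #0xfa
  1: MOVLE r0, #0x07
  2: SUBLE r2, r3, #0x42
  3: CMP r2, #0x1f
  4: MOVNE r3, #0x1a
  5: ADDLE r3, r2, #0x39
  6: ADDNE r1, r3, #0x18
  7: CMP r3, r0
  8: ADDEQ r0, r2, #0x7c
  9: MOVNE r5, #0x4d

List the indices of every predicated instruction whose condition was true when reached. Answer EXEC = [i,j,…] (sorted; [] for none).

[0] flags=1000 → (cmp)
[1] flags=1000 LE?T → r0=0x07
[2] flags=1000 LE?T → r2=0xf2
[3] flags=1010 → (cmp)
[4] flags=1010 NE?T → r3=0x1a
[5] flags=1010 LE?T → r3=0x2b
[6] flags=1010 NE?T → r1=0x43
[7] flags=0010 → (cmp)
[8] flags=0010 EQ?F → skip
[9] flags=0010 NE?T → r5=0x4d

EXEC = [1,2,4,5,6,9]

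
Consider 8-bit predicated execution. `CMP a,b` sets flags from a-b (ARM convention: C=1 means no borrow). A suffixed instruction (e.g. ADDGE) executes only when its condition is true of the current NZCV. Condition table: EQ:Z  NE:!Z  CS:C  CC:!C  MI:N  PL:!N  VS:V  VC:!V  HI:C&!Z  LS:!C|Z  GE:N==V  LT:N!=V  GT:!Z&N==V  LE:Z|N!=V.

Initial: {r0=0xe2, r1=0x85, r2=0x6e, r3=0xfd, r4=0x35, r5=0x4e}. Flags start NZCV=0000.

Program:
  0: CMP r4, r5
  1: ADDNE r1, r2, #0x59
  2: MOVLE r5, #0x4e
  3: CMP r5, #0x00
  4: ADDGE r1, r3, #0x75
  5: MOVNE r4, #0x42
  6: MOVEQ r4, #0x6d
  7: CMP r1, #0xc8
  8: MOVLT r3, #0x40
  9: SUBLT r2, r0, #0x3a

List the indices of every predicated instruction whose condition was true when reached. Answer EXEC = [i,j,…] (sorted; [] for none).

0: ✓ CMP  NZCV=1000
1: ✓ ADDNE  r1←0xc7
2: ✓ MOVLE  r5←0x4e
3: ✓ CMP  NZCV=0010
4: ✓ ADDGE  r1←0x72
5: ✓ MOVNE  r4←0x42
6: · MOVEQ
7: ✓ CMP  NZCV=1001
8: · MOVLT
9: · SUBLT

EXEC = [1,2,4,5]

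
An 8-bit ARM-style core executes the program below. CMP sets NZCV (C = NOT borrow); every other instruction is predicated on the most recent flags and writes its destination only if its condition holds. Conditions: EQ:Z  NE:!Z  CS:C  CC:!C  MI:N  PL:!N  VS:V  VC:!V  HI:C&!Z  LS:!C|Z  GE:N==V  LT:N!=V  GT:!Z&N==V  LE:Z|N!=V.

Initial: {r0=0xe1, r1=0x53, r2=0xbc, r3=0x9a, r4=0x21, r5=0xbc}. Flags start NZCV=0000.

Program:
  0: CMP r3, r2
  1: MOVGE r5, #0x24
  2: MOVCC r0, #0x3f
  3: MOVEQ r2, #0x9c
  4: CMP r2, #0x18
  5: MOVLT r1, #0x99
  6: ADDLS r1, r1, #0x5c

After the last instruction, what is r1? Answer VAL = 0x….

VAL = 0x99

[0] flags=1000 → (cmp)
[1] flags=1000 GE?F → skip
[2] flags=1000 CC?T → r0=0x3f
[3] flags=1000 EQ?F → skip
[4] flags=1010 → (cmp)
[5] flags=1010 LT?T → r1=0x99
[6] flags=1010 LS?F → skip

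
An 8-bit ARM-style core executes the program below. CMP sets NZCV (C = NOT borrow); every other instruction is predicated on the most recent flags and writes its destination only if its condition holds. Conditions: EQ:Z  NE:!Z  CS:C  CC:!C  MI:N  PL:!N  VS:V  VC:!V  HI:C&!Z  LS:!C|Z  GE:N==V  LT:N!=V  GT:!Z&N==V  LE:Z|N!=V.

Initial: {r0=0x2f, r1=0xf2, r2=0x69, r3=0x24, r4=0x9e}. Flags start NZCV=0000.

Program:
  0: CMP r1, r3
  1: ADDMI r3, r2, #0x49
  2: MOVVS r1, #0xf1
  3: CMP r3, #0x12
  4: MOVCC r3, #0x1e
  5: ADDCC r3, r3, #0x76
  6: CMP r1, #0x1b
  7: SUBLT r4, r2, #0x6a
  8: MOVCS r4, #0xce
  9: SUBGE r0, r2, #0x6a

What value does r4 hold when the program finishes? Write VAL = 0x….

VAL = 0xce

0: ✓ CMP  NZCV=1010
1: ✓ ADDMI  r3←0xb2
2: · MOVVS
3: ✓ CMP  NZCV=1010
4: · MOVCC
5: · ADDCC
6: ✓ CMP  NZCV=1010
7: ✓ SUBLT  r4←0xff
8: ✓ MOVCS  r4←0xce
9: · SUBGE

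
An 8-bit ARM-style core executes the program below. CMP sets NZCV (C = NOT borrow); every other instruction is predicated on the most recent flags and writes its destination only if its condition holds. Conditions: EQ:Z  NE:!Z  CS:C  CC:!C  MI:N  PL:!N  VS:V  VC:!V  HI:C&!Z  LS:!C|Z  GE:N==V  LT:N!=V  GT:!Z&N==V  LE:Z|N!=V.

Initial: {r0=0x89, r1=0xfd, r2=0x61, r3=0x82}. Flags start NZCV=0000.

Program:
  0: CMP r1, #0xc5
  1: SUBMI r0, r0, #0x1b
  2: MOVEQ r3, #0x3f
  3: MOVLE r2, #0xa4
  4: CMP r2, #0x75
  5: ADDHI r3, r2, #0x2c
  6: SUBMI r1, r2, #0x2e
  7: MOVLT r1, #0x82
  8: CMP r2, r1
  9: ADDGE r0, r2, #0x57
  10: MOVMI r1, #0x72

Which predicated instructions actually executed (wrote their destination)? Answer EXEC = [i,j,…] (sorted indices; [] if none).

[0] flags=0010 → (cmp)
[1] flags=0010 MI?F → skip
[2] flags=0010 EQ?F → skip
[3] flags=0010 LE?F → skip
[4] flags=1000 → (cmp)
[5] flags=1000 HI?F → skip
[6] flags=1000 MI?T → r1=0x33
[7] flags=1000 LT?T → r1=0x82
[8] flags=1001 → (cmp)
[9] flags=1001 GE?T → r0=0xb8
[10] flags=1001 MI?T → r1=0x72

EXEC = [6,7,9,10]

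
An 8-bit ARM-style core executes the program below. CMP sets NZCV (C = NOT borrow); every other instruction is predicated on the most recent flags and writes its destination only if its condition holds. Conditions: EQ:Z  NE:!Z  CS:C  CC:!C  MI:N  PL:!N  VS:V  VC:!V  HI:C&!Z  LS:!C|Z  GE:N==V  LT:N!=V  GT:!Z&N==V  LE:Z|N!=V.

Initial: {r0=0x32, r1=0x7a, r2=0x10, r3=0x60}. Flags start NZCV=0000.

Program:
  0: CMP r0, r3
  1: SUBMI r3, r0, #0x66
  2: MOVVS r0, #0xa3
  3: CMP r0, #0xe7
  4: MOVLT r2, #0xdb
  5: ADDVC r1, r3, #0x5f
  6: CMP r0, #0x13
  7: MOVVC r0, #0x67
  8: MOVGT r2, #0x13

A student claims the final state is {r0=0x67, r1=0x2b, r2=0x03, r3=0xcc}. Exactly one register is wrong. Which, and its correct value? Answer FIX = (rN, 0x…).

[0] flags=1000 → (cmp)
[1] flags=1000 MI?T → r3=0xcc
[2] flags=1000 VS?F → skip
[3] flags=0000 → (cmp)
[4] flags=0000 LT?F → skip
[5] flags=0000 VC?T → r1=0x2b
[6] flags=0010 → (cmp)
[7] flags=0010 VC?T → r0=0x67
[8] flags=0010 GT?T → r2=0x13

FIX = (r2, 0x13)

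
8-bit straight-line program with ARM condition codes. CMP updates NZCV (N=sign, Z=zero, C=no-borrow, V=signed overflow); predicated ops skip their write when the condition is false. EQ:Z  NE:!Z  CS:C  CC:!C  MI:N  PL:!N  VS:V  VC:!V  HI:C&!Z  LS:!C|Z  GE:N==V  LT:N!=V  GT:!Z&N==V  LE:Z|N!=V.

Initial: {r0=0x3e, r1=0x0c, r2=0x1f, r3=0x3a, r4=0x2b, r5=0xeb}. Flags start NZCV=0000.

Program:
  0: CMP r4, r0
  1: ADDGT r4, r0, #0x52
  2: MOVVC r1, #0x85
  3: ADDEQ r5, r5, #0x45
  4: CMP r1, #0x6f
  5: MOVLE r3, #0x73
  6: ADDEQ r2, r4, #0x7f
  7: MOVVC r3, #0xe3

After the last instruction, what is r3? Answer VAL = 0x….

VAL = 0x73

[0] flags=1000 → (cmp)
[1] flags=1000 GT?F → skip
[2] flags=1000 VC?T → r1=0x85
[3] flags=1000 EQ?F → skip
[4] flags=0011 → (cmp)
[5] flags=0011 LE?T → r3=0x73
[6] flags=0011 EQ?F → skip
[7] flags=0011 VC?F → skip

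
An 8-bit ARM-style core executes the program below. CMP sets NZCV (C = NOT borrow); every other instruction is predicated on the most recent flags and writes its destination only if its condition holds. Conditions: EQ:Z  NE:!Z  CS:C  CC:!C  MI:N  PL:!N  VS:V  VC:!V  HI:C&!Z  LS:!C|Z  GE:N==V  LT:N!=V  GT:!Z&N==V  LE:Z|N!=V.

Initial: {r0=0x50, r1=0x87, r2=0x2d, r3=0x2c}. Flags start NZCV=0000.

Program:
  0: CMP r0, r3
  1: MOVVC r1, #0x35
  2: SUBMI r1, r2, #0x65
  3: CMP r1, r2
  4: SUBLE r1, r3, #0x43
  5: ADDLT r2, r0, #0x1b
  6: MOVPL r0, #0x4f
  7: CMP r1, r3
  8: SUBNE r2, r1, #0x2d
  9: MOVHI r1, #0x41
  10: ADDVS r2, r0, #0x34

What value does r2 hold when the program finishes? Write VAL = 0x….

VAL = 0x08

0: ✓ CMP  NZCV=0010
1: ✓ MOVVC  r1←0x35
2: · SUBMI
3: ✓ CMP  NZCV=0010
4: · SUBLE
5: · ADDLT
6: ✓ MOVPL  r0←0x4f
7: ✓ CMP  NZCV=0010
8: ✓ SUBNE  r2←0x08
9: ✓ MOVHI  r1←0x41
10: · ADDVS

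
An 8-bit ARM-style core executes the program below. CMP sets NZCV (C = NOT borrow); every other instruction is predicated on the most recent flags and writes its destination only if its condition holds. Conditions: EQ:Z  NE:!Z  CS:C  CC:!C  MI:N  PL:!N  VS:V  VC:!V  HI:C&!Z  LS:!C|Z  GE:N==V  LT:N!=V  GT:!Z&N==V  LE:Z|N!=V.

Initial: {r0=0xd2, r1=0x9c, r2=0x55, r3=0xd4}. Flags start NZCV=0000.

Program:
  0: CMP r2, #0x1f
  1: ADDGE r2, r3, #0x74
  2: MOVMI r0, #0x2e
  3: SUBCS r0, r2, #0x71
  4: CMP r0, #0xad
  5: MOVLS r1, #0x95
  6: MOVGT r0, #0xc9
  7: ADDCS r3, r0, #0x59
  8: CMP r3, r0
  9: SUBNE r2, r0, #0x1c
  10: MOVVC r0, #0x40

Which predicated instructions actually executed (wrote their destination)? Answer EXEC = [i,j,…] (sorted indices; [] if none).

EXEC = [1,3,6,7,9,10]

[0] flags=0010 → (cmp)
[1] flags=0010 GE?T → r2=0x48
[2] flags=0010 MI?F → skip
[3] flags=0010 CS?T → r0=0xd7
[4] flags=0010 → (cmp)
[5] flags=0010 LS?F → skip
[6] flags=0010 GT?T → r0=0xc9
[7] flags=0010 CS?T → r3=0x22
[8] flags=0000 → (cmp)
[9] flags=0000 NE?T → r2=0xad
[10] flags=0000 VC?T → r0=0x40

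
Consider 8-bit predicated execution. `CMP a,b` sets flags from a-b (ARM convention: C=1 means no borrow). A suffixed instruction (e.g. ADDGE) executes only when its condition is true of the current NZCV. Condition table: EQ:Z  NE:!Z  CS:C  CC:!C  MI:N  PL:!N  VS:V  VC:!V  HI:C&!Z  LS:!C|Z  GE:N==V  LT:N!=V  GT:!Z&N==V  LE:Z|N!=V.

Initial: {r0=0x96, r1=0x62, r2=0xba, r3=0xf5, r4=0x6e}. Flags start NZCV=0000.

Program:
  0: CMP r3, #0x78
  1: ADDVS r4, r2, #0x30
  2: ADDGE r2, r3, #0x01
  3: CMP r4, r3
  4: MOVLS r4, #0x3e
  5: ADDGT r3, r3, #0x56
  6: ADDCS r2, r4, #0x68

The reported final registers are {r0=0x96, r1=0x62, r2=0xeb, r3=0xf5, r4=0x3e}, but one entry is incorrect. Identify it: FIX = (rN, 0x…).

FIX = (r2, 0xba)

0: ✓ CMP  NZCV=0011
1: ✓ ADDVS  r4←0xea
2: · ADDGE
3: ✓ CMP  NZCV=1000
4: ✓ MOVLS  r4←0x3e
5: · ADDGT
6: · ADDCS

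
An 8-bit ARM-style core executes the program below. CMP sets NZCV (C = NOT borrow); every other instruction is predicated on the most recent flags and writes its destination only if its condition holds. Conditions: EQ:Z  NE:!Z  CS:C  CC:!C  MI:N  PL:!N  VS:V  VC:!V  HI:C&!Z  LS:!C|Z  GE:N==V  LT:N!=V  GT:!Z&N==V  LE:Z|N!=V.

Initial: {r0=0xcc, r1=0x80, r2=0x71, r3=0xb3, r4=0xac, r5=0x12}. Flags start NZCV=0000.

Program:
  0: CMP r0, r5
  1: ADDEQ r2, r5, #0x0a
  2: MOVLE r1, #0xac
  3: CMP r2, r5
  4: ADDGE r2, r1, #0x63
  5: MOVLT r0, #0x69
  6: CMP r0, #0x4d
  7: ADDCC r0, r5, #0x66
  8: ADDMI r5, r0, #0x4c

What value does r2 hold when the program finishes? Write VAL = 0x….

VAL = 0x0f

[0] flags=1010 → (cmp)
[1] flags=1010 EQ?F → skip
[2] flags=1010 LE?T → r1=0xac
[3] flags=0010 → (cmp)
[4] flags=0010 GE?T → r2=0x0f
[5] flags=0010 LT?F → skip
[6] flags=0011 → (cmp)
[7] flags=0011 CC?F → skip
[8] flags=0011 MI?F → skip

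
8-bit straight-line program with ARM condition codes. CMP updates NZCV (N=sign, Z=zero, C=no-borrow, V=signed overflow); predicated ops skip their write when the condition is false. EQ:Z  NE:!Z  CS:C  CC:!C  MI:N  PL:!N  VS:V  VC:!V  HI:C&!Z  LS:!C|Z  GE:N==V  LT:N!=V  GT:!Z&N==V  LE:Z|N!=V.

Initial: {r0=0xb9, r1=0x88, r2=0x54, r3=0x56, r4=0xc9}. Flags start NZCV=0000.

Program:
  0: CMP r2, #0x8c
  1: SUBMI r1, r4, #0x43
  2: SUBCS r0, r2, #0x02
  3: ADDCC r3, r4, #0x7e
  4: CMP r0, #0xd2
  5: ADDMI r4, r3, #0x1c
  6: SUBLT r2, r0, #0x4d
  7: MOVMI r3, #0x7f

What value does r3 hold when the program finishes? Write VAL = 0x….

VAL = 0x7f

[0] flags=1001 → (cmp)
[1] flags=1001 MI?T → r1=0x86
[2] flags=1001 CS?F → skip
[3] flags=1001 CC?T → r3=0x47
[4] flags=1000 → (cmp)
[5] flags=1000 MI?T → r4=0x63
[6] flags=1000 LT?T → r2=0x6c
[7] flags=1000 MI?T → r3=0x7f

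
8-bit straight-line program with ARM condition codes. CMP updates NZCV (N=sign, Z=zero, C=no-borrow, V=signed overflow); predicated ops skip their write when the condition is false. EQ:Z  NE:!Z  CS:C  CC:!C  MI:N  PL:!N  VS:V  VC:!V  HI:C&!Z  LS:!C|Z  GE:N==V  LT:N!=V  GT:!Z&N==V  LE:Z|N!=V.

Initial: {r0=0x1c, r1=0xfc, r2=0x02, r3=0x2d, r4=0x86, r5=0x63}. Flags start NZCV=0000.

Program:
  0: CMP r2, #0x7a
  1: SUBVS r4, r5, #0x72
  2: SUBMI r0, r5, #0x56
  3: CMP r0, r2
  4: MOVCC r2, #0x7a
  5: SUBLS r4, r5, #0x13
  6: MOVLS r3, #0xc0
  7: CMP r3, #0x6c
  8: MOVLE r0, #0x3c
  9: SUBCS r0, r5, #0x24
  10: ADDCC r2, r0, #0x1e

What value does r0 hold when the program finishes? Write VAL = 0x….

[0] flags=1000 → (cmp)
[1] flags=1000 VS?F → skip
[2] flags=1000 MI?T → r0=0x0d
[3] flags=0010 → (cmp)
[4] flags=0010 CC?F → skip
[5] flags=0010 LS?F → skip
[6] flags=0010 LS?F → skip
[7] flags=1000 → (cmp)
[8] flags=1000 LE?T → r0=0x3c
[9] flags=1000 CS?F → skip
[10] flags=1000 CC?T → r2=0x5a

VAL = 0x3c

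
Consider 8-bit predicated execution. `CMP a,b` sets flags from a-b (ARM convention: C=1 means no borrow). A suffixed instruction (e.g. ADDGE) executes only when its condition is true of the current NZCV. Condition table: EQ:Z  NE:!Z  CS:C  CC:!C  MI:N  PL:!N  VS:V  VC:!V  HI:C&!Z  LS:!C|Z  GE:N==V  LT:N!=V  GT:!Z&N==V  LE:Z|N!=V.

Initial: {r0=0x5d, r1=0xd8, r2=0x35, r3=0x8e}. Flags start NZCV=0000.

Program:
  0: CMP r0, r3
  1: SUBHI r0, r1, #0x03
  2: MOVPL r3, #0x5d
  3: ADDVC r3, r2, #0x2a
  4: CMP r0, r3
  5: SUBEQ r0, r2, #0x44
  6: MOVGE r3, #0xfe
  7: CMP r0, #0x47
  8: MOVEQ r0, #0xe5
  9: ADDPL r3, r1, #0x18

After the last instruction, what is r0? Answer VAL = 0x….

VAL = 0x5d

[0] flags=1001 → (cmp)
[1] flags=1001 HI?F → skip
[2] flags=1001 PL?F → skip
[3] flags=1001 VC?F → skip
[4] flags=1001 → (cmp)
[5] flags=1001 EQ?F → skip
[6] flags=1001 GE?T → r3=0xfe
[7] flags=0010 → (cmp)
[8] flags=0010 EQ?F → skip
[9] flags=0010 PL?T → r3=0xf0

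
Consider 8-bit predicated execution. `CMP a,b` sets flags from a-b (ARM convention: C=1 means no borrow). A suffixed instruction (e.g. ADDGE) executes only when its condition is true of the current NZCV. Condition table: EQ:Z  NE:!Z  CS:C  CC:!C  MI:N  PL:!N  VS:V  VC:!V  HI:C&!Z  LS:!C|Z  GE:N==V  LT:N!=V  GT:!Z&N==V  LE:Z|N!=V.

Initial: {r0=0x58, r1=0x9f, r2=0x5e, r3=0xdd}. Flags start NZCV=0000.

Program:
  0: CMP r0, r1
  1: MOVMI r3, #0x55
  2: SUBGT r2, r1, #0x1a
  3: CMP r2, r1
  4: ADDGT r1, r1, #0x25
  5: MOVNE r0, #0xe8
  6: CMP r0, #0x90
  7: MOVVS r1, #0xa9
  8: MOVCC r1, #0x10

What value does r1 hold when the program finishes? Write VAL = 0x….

VAL = 0x9f

[0] flags=1001 → (cmp)
[1] flags=1001 MI?T → r3=0x55
[2] flags=1001 GT?T → r2=0x85
[3] flags=1000 → (cmp)
[4] flags=1000 GT?F → skip
[5] flags=1000 NE?T → r0=0xe8
[6] flags=0010 → (cmp)
[7] flags=0010 VS?F → skip
[8] flags=0010 CC?F → skip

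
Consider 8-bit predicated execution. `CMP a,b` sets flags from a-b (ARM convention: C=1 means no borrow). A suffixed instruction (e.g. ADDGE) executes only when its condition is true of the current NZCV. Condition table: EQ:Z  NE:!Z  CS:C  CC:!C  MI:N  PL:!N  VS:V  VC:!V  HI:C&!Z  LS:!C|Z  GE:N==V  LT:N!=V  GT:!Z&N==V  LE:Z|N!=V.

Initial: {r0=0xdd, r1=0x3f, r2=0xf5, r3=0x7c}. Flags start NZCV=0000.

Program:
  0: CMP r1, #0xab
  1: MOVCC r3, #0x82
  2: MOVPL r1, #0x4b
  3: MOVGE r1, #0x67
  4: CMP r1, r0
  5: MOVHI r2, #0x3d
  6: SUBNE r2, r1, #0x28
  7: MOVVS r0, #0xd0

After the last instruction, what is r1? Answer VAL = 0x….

[0] flags=1001 → (cmp)
[1] flags=1001 CC?T → r3=0x82
[2] flags=1001 PL?F → skip
[3] flags=1001 GE?T → r1=0x67
[4] flags=1001 → (cmp)
[5] flags=1001 HI?F → skip
[6] flags=1001 NE?T → r2=0x3f
[7] flags=1001 VS?T → r0=0xd0

VAL = 0x67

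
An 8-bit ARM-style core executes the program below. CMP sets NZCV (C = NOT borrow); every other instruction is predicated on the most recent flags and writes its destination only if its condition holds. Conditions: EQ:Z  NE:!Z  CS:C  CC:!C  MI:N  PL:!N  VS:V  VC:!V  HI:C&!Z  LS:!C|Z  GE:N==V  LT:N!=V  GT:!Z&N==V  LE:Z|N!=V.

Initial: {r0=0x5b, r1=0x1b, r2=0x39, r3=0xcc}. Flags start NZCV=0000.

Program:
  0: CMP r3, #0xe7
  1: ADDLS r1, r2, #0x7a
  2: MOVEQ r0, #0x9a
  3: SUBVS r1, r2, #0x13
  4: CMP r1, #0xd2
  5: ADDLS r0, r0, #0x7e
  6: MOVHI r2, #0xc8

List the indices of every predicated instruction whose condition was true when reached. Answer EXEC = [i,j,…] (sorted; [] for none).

EXEC = [1,5]

0: ✓ CMP  NZCV=1000
1: ✓ ADDLS  r1←0xb3
2: · MOVEQ
3: · SUBVS
4: ✓ CMP  NZCV=1000
5: ✓ ADDLS  r0←0xd9
6: · MOVHI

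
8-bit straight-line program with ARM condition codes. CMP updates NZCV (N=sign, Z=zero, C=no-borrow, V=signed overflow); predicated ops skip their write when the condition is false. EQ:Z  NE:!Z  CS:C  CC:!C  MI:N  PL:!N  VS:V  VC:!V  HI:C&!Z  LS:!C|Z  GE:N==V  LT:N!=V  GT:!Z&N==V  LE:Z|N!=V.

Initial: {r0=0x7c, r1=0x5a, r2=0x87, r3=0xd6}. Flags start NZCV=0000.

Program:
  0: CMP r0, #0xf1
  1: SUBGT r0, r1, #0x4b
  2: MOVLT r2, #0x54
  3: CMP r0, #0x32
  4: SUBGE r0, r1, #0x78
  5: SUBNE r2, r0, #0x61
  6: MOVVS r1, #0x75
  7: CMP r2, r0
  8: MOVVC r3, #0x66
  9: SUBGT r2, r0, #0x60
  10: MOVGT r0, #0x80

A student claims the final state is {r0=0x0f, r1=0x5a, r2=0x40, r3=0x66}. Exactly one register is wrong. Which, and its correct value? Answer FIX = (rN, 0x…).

FIX = (r2, 0xae)

[0] flags=1001 → (cmp)
[1] flags=1001 GT?T → r0=0x0f
[2] flags=1001 LT?F → skip
[3] flags=1000 → (cmp)
[4] flags=1000 GE?F → skip
[5] flags=1000 NE?T → r2=0xae
[6] flags=1000 VS?F → skip
[7] flags=1010 → (cmp)
[8] flags=1010 VC?T → r3=0x66
[9] flags=1010 GT?F → skip
[10] flags=1010 GT?F → skip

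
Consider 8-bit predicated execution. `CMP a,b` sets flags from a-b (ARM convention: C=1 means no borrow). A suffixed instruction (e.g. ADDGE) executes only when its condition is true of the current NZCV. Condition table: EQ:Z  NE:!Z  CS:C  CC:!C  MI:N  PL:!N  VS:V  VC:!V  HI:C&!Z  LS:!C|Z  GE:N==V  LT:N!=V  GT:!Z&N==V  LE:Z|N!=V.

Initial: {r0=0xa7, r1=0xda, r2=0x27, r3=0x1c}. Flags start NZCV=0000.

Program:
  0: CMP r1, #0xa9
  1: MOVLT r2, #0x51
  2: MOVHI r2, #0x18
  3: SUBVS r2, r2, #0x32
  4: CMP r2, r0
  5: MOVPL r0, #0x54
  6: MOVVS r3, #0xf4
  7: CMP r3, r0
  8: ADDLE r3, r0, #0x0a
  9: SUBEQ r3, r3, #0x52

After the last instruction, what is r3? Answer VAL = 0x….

VAL = 0x5e

[0] flags=0010 → (cmp)
[1] flags=0010 LT?F → skip
[2] flags=0010 HI?T → r2=0x18
[3] flags=0010 VS?F → skip
[4] flags=0000 → (cmp)
[5] flags=0000 PL?T → r0=0x54
[6] flags=0000 VS?F → skip
[7] flags=1000 → (cmp)
[8] flags=1000 LE?T → r3=0x5e
[9] flags=1000 EQ?F → skip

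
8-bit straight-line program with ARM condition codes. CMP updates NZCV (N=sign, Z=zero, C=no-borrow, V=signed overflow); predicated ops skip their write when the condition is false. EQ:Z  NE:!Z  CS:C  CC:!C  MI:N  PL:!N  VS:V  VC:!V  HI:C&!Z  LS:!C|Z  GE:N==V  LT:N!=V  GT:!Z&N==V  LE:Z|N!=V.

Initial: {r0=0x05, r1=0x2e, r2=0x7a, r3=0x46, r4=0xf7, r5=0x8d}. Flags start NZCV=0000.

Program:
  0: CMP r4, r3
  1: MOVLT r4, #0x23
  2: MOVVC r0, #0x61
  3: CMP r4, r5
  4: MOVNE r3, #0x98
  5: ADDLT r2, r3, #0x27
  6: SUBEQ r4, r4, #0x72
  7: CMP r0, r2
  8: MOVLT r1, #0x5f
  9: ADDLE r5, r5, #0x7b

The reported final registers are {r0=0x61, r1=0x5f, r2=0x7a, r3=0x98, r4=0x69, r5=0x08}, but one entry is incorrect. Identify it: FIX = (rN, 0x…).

[0] flags=1010 → (cmp)
[1] flags=1010 LT?T → r4=0x23
[2] flags=1010 VC?T → r0=0x61
[3] flags=1001 → (cmp)
[4] flags=1001 NE?T → r3=0x98
[5] flags=1001 LT?F → skip
[6] flags=1001 EQ?F → skip
[7] flags=1000 → (cmp)
[8] flags=1000 LT?T → r1=0x5f
[9] flags=1000 LE?T → r5=0x08

FIX = (r4, 0x23)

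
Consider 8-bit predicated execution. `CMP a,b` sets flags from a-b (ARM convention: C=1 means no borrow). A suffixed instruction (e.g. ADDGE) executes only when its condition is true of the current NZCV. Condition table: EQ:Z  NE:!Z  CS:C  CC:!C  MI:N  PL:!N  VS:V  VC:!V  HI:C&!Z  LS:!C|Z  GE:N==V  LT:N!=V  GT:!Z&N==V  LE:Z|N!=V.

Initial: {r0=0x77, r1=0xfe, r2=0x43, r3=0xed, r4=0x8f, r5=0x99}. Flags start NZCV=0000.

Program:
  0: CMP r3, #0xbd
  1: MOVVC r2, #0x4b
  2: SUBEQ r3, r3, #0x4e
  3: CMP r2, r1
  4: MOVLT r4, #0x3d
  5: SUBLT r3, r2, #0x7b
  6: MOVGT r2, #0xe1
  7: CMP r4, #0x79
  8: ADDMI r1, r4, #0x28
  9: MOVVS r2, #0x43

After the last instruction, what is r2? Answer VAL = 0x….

VAL = 0x43

[0] flags=0010 → (cmp)
[1] flags=0010 VC?T → r2=0x4b
[2] flags=0010 EQ?F → skip
[3] flags=0000 → (cmp)
[4] flags=0000 LT?F → skip
[5] flags=0000 LT?F → skip
[6] flags=0000 GT?T → r2=0xe1
[7] flags=0011 → (cmp)
[8] flags=0011 MI?F → skip
[9] flags=0011 VS?T → r2=0x43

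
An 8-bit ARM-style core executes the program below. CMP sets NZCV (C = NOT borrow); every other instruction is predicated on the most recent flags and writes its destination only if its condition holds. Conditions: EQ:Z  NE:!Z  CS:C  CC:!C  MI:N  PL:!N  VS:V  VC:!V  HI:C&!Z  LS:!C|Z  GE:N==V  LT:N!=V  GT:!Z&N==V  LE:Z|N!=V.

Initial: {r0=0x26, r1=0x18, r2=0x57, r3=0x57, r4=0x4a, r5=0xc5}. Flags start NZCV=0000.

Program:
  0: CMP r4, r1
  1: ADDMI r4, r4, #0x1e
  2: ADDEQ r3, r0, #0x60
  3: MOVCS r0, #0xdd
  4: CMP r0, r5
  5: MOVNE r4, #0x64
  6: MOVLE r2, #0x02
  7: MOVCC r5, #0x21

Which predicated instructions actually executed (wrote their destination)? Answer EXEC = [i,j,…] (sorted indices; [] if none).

EXEC = [3,5]

[0] flags=0010 → (cmp)
[1] flags=0010 MI?F → skip
[2] flags=0010 EQ?F → skip
[3] flags=0010 CS?T → r0=0xdd
[4] flags=0010 → (cmp)
[5] flags=0010 NE?T → r4=0x64
[6] flags=0010 LE?F → skip
[7] flags=0010 CC?F → skip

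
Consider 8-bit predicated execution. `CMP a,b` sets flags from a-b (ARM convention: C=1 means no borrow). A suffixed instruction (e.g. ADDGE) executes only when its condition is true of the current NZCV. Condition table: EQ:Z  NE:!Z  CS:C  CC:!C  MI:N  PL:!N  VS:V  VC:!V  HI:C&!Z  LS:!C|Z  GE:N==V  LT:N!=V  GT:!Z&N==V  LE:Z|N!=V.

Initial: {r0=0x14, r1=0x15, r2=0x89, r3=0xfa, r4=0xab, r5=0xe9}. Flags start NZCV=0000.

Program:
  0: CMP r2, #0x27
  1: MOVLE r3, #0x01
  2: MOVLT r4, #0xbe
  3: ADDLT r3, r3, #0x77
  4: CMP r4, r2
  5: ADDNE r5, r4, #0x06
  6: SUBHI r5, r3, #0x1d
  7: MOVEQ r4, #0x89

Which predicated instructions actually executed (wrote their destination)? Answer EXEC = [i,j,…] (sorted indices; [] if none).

EXEC = [1,2,3,5,6]

0: ✓ CMP  NZCV=0011
1: ✓ MOVLE  r3←0x01
2: ✓ MOVLT  r4←0xbe
3: ✓ ADDLT  r3←0x78
4: ✓ CMP  NZCV=0010
5: ✓ ADDNE  r5←0xc4
6: ✓ SUBHI  r5←0x5b
7: · MOVEQ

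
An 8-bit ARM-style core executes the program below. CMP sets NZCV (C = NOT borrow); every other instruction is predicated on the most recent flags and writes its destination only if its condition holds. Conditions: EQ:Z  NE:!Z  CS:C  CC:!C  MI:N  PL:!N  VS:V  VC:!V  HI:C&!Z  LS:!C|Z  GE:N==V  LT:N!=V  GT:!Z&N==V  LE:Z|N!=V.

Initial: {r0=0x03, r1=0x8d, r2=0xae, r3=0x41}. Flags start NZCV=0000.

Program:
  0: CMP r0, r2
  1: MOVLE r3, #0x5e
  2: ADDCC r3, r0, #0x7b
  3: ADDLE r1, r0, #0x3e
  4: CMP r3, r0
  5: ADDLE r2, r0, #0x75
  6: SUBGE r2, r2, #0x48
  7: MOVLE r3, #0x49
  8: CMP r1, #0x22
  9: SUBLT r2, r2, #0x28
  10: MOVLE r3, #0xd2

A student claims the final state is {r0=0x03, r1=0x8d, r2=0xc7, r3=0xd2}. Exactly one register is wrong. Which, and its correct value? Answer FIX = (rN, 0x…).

0: ✓ CMP  NZCV=0000
1: · MOVLE
2: ✓ ADDCC  r3←0x7e
3: · ADDLE
4: ✓ CMP  NZCV=0010
5: · ADDLE
6: ✓ SUBGE  r2←0x66
7: · MOVLE
8: ✓ CMP  NZCV=0011
9: ✓ SUBLT  r2←0x3e
10: ✓ MOVLE  r3←0xd2

FIX = (r2, 0x3e)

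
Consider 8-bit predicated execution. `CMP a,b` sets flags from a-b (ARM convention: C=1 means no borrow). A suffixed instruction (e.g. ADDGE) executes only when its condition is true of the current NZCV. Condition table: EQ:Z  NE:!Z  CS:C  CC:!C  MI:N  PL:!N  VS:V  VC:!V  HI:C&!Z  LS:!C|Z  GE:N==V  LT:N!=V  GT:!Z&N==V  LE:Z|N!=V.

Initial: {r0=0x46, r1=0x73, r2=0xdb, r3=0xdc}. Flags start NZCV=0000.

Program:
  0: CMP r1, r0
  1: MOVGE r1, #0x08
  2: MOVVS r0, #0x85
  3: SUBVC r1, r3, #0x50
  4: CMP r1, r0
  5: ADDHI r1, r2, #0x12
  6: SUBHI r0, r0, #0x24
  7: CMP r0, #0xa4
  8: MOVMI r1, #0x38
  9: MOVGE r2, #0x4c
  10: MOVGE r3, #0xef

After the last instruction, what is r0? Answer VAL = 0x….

[0] flags=0010 → (cmp)
[1] flags=0010 GE?T → r1=0x08
[2] flags=0010 VS?F → skip
[3] flags=0010 VC?T → r1=0x8c
[4] flags=0011 → (cmp)
[5] flags=0011 HI?T → r1=0xed
[6] flags=0011 HI?T → r0=0x22
[7] flags=0000 → (cmp)
[8] flags=0000 MI?F → skip
[9] flags=0000 GE?T → r2=0x4c
[10] flags=0000 GE?T → r3=0xef

VAL = 0x22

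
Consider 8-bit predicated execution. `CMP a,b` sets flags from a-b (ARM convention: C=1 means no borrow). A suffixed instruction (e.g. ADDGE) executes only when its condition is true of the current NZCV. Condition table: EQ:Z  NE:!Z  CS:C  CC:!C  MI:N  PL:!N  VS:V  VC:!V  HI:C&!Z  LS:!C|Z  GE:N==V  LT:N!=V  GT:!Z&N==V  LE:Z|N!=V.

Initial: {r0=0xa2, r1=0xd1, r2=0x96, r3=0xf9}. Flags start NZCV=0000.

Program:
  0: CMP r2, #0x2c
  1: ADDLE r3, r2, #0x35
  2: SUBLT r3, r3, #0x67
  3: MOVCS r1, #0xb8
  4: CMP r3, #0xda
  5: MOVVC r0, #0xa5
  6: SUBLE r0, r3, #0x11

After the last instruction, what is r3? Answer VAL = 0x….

VAL = 0x64

0: ✓ CMP  NZCV=0011
1: ✓ ADDLE  r3←0xcb
2: ✓ SUBLT  r3←0x64
3: ✓ MOVCS  r1←0xb8
4: ✓ CMP  NZCV=1001
5: · MOVVC
6: · SUBLE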